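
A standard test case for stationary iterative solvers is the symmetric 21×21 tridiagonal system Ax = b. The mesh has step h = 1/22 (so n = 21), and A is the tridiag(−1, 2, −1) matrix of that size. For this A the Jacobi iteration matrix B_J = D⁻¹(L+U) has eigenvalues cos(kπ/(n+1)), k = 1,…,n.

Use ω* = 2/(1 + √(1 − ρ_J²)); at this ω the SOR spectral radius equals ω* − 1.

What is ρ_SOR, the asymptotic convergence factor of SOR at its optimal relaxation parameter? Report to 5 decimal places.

ρ_SOR = 0.75083

n=21: λ(B_J) = 1 − λ(A)/2 = cos(kπ/22); k=1 gives ρ_J = 0.98982.
√(1−ρ_J²) simplifies to sin(π/22) = 0.142315.
ω* = 2/(1+0.142315) = 1.75083
ρ(B_{ω*}) = ω*−1 = 0.75083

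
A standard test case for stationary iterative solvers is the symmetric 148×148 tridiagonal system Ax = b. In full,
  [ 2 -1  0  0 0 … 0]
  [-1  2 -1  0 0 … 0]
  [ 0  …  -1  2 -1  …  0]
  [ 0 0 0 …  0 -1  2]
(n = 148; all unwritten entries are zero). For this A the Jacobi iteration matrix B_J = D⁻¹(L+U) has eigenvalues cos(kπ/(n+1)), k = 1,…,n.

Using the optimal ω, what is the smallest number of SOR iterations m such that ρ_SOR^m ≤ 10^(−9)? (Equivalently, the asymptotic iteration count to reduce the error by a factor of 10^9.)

m = 492

[ρ_J] n=148: ρ(B_J) = cos(π/(n+1)) = cos(π/149) = 0.9997777.
√(1−ρ_J²) = |sin(π/149)| = 0.0210830
So ω* = 2/1.0210830 = 1.9587046 (Young).
ρ_SOR = ω* − 1 ≈ 0.9587046.
m ≥ 9·ln10 / (−ln 0.9587046) = 491.396; smallest integer m = 492.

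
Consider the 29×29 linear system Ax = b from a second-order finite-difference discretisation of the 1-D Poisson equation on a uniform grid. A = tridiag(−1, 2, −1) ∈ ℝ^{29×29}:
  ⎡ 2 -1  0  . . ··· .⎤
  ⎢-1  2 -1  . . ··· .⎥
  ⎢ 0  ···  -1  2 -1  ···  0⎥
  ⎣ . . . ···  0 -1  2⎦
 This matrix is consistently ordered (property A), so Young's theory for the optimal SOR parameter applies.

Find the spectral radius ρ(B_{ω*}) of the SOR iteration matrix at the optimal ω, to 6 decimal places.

n=29: λ(B_J) = 1 − λ(A)/2 = cos(kπ/30); k=1 gives ρ_J = 0.994522.
√(1−ρ_J²) = |sin(π/30)| = 0.1045285
[ω*] 2 ÷ (1 + 0.1045285) = 2 ÷ 1.1045285 = 1.810727.
ρ(B_{ω*}) = ω*−1 = 0.810727

ρ_SOR = 0.810727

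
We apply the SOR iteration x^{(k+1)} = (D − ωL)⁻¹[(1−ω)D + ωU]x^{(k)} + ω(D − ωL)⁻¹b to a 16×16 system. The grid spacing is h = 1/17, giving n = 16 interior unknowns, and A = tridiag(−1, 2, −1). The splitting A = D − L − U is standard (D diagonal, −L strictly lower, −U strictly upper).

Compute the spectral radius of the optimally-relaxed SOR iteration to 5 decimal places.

With n=16, ρ(Jacobi) = cos(π/17) = 0.98297.
1 − cos²(π/17) = sin²(π/17) ⇒ √(1−ρ_J²) = sin(π/17) = 0.183750.
ω* = 2/(1+0.183750) = 1.68955
and ρ(B_{ω*}) = 1.68955 − 1 = 0.68955.

ρ_SOR = 0.68955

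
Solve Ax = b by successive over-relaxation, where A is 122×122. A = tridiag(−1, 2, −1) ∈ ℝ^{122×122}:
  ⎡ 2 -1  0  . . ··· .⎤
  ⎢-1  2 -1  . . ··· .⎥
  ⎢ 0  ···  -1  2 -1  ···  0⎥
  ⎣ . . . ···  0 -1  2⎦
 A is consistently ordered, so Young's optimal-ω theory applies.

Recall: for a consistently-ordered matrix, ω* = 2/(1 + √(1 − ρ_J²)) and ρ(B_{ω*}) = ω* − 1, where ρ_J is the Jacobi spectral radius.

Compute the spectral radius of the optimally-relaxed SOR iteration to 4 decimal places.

ρ_SOR = 0.9502

ρ_J = max_k |cos(kπ/123)| = cos(π/123) = 0.9997
1 − cos²(π/123) = sin²(π/123) ⇒ √(1−ρ_J²) = sin(π/123) = 0.02554.
Young: ω* = 2/(1+√(1−ρ_J²)) = 2/(1+0.02554) = 2/1.02554 = 1.9502.
and ρ(B_{ω*}) = 1.9502 − 1 = 0.9502.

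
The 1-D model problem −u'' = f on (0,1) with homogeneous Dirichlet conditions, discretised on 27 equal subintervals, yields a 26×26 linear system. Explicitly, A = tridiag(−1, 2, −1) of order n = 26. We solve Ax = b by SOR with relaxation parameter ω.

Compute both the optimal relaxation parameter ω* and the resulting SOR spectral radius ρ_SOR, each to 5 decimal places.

B_J for the 26×26 system has eigenvalues cos(kπ/27); ρ_J = cos(π/27) = 0.99324.
√(1−ρ_J²) simplifies to sin(π/27) = 0.116093.
ω* = 2/(1+0.116093) = 1.79197
[ρ_SOR] ω* − 1 = 0.79197.

ω* = 1.79197, ρ_SOR = 0.79197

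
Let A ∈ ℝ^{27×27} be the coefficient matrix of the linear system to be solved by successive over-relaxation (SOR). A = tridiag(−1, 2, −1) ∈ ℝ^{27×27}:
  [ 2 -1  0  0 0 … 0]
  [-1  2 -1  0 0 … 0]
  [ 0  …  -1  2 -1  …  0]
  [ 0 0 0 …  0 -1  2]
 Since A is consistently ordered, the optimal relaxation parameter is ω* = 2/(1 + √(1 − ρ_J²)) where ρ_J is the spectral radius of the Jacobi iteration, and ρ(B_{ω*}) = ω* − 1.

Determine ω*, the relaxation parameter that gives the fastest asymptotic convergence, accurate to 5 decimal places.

n=27: λ(B_J) = 1 − λ(A)/2 = cos(kπ/28); k=1 gives ρ_J = 0.99371.
root = sin(π/28) = 0.111964  (since 1−cos² = sin²).
[ω*] 2 ÷ (1 + 0.111964) = 2 ÷ 1.111964 = 1.79862.
ρ(B_{ω*}) = ω*−1 = 0.79862

ω* = 1.79862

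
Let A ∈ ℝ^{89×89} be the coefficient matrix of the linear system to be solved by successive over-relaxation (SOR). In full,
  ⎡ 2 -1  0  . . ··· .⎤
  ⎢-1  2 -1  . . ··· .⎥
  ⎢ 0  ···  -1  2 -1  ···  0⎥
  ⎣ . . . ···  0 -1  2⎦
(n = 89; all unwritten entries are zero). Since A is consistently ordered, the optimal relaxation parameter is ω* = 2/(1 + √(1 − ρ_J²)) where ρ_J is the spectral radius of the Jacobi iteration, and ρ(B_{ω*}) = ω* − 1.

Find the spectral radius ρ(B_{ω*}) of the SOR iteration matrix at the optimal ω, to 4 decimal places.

ρ_SOR = 0.9326

½·tridiag(1,0,1) at n=89: λ_k = cos(kπ/90); max |λ| at k=1 ⇒ ρ_J = cos(π/90) ≈ 0.9994.
√(1 − cos²(π/90)) = sin(π/90) ≈ 0.03490.
Then 2/(1+√(1−ρ_J²)) = 2/(1+0.03490); ω* = 2/1.03490 = 1.9326.
At ω = 1.9326 every |λ(B_ω)| = ω−1, so ρ_SOR = 0.9326.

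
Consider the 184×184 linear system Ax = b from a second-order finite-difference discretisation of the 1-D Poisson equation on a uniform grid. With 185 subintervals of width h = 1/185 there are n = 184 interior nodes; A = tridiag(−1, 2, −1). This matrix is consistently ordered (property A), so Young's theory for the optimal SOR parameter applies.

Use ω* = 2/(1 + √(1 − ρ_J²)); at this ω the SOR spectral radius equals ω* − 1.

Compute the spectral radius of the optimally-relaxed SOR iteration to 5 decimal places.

ρ_J = max_k |cos(kπ/185)| = cos(π/185) = 0.99986
√(1−ρ_J²) simplifies to sin(π/185) = 0.016981.
[ω*] 2 ÷ (1 + 0.016981) = 2 ÷ 1.016981 = 1.96661.
ρ(B_{ω*}) = ω*−1 = 0.96661

ρ_SOR = 0.96661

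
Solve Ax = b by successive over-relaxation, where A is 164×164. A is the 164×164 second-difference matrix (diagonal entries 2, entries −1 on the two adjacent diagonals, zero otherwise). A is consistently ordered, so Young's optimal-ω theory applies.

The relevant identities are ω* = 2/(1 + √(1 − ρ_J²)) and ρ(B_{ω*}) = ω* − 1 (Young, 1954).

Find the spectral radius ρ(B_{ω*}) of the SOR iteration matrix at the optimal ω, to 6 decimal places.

ρ_SOR = 0.962634

B_J for the 164×164 system has eigenvalues cos(kπ/165); ρ_J = cos(π/165) = 0.999819.
1 − cos²(π/165) = sin²(π/165) ⇒ √(1−ρ_J²) = sin(π/165) = 0.0190388.
So ω* = 2/1.0190388 = 1.962634 (Young).
ρ_SOR = ω* − 1 = 1.962634 − 1 = 0.962634.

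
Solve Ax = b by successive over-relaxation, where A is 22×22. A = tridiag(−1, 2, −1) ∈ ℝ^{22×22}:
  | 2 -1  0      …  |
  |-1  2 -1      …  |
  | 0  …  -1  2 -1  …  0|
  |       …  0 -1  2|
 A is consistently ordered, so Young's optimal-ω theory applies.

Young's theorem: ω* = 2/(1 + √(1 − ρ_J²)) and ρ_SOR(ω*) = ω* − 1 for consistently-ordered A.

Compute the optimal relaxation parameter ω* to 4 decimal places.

ω* = 1.7603

With n=22, ρ(Jacobi) = cos(π/23) = 0.9907.
root = sin(π/23) = 0.13617  (since 1−cos² = sin²).
[ω*] 2 ÷ (1 + 0.13617) = 2 ÷ 1.13617 = 1.7603.
Hence ρ(B_{ω*}) = 1.7603 − 1 = 0.7603.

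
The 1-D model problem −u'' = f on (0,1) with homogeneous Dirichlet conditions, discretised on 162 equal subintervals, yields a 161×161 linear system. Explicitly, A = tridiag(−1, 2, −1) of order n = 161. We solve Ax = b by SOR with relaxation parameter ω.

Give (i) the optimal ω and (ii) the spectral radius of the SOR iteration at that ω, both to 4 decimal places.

[ρ_J] n=161: ρ(B_J) = cos(π/(n+1)) = cos(π/162) = 0.9998.
1 − cos²(π/162) = sin²(π/162) ⇒ √(1−ρ_J²) = sin(π/162) = 0.01939.
ω* = 2/(1 + 0.01939) = 2/1.01939 = 1.9620.
ρ(B_{ω*}) = ω*−1 = 0.9620

ω* = 1.9620, ρ_SOR = 0.9620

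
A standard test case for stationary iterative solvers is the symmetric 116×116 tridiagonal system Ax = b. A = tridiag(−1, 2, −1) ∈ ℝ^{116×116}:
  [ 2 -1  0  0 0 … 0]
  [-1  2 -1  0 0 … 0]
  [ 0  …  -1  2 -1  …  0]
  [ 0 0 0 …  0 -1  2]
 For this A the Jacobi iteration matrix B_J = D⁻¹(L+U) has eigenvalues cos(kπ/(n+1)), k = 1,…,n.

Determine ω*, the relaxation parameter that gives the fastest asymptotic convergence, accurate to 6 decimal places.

ω* = 1.947708

ρ_J = max_k |cos(kπ/117)| = cos(π/117) = 0.999640
1 − cos²(π/117) = sin²(π/117) ⇒ √(1−ρ_J²) = sin(π/117) = 0.0268480.
ω* = 2/(1 + 0.0268480) = 2/1.0268480 = 1.947708.
ρ_SOR = ω* − 1 = 1.947708 − 1 = 0.947708.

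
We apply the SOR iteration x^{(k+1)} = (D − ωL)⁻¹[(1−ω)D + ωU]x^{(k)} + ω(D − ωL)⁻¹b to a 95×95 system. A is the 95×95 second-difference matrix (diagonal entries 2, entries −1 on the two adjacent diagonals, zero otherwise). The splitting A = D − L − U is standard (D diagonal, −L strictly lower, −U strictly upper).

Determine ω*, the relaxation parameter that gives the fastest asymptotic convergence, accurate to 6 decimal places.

ω* = 1.936635

With n=95, ρ(Jacobi) = cos(π/96) = 0.999465.
1 − cos²(π/96) = sin²(π/96) ⇒ √(1−ρ_J²) = sin(π/96) = 0.0327191.
ω* = 2 / (1 + 0.0327191) = 2 / 1.0327191 ≈ 1.936635.
ρ(B_{ω*}) = ω*−1 = 0.936635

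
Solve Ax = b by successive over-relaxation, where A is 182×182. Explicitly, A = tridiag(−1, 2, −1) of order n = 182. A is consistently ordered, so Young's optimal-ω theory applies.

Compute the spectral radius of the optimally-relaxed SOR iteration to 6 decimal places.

ρ_SOR = 0.966247

With n=182, ρ(Jacobi) = cos(π/183) = 0.999853.
√(1 − cos²(π/183)) = sin(π/183) ≈ 0.0171663.
ω* = 2 / (1 + 0.0171663) = 2 / 1.0171663 ≈ 1.966247.
ρ(B_{ω*}) = ω*−1 = 0.966247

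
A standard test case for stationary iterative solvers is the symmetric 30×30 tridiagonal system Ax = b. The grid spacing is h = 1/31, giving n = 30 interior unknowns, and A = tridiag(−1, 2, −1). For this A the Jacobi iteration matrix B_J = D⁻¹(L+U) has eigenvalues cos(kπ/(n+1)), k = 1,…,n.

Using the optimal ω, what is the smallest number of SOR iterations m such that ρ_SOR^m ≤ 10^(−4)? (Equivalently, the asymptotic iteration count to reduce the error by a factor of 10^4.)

m = 46

B_J for the 30×30 system has eigenvalues cos(kπ/31); ρ_J = cos(π/31) = 0.9948693.
√(1−ρ_J²) simplifies to sin(π/31) = 0.1011683.
Young: ω* = 2/(1+√(1−ρ_J²)) = 2/(1+0.1011683) = 2/1.1011683 = 1.8162528.
ρ_SOR = ω* − 1 ≈ 0.8162528.
m ≥ 4·ln10 / (−ln 0.8162528) = 45.364; smallest integer m = 46.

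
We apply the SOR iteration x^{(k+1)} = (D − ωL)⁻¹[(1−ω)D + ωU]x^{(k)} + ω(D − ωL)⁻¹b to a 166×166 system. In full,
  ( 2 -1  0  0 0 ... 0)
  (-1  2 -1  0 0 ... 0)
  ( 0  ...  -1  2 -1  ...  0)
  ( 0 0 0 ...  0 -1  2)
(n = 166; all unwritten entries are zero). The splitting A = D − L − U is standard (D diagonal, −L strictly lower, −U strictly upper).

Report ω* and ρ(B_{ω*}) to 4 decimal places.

ω* = 1.9631, ρ_SOR = 0.9631

n=166: λ(B_J) = 1 − λ(A)/2 = cos(kπ/167); k=1 gives ρ_J = 0.9998.
√(1−ρ_J²) = |sin(π/167)| = 0.01881
Then 2/(1+√(1−ρ_J²)) = 2/(1+0.01881); ω* = 2/1.01881 = 1.9631.
ρ_SOR = ω* − 1 = 1.9631 − 1 = 0.9631.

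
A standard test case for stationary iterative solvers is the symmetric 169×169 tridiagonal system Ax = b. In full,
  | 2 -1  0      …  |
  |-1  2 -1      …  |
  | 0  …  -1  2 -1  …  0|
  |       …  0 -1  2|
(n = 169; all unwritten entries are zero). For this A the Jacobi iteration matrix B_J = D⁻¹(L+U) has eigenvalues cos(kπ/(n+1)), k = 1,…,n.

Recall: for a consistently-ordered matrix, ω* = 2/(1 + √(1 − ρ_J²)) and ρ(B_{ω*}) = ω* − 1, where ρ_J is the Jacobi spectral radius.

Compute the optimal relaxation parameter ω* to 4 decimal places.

ω* = 1.9637

½·tridiag(1,0,1) at n=169: λ_k = cos(kπ/170); max |λ| at k=1 ⇒ ρ_J = cos(π/170) ≈ 0.9998.
√(1−ρ_J²) = |sin(π/170)| = 0.01848
ω* = 2/(1 + 0.01848) = 2/1.01848 = 1.9637.
and ρ(B_{ω*}) = 1.9637 − 1 = 0.9637.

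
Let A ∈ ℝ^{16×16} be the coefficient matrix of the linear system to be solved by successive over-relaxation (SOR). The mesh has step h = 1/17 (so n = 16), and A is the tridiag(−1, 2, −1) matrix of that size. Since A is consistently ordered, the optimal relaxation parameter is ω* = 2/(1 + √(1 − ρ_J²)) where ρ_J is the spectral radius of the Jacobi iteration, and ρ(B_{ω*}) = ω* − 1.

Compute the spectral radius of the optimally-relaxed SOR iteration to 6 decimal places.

ρ_SOR = 0.689547

[ρ_J] n=16: ρ(B_J) = cos(π/(n+1)) = cos(π/17) = 0.982973.
root = sin(π/17) = 0.1837495  (since 1−cos² = sin²).
ω* = 2/(1+0.1837495) = 1.689547
ρ_SOR = ω* − 1 ≈ 0.689547.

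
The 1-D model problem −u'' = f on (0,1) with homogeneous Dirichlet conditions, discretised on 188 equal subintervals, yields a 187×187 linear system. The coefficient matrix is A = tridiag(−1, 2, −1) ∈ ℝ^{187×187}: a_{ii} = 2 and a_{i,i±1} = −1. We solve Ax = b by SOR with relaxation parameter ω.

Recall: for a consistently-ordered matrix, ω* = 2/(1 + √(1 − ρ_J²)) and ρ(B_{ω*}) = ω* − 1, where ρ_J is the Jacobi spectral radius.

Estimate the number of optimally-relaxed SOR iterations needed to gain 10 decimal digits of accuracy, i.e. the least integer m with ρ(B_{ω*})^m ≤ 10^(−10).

m = 689

ρ_J = max_k |cos(kπ/188)| = cos(π/188) = 0.9998604
1 − cos²(π/188) = sin²(π/188) ⇒ √(1−ρ_J²) = sin(π/188) = 0.0167098.
Young: ω* = 2/(1+√(1−ρ_J²)) = 2/(1+0.0167098) = 2/1.0167098 = 1.9671297.
and ρ(B_{ω*}) = 1.9671297 − 1 = 0.9671297.
m ≥ 10·ln10 / (−ln 0.9671297) = 688.930; smallest integer m = 689.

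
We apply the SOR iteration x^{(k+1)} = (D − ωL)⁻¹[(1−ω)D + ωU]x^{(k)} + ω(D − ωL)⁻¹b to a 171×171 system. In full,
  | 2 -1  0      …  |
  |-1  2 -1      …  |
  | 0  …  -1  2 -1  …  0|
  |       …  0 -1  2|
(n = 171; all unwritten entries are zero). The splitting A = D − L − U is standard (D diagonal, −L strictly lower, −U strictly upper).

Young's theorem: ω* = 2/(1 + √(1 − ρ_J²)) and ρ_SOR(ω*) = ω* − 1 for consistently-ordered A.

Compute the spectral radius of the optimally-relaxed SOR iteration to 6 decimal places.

n=171: λ(B_J) = 1 − λ(A)/2 = cos(kπ/172); k=1 gives ρ_J = 0.999833.
root = sin(π/172) = 0.0182641  (since 1−cos² = sin²).
Young: ω* = 2/(1+√(1−ρ_J²)) = 2/(1+0.0182641) = 2/1.0182641 = 1.964127.
ρ_SOR = ω* − 1 = 1.964127 − 1 = 0.964127.

ρ_SOR = 0.964127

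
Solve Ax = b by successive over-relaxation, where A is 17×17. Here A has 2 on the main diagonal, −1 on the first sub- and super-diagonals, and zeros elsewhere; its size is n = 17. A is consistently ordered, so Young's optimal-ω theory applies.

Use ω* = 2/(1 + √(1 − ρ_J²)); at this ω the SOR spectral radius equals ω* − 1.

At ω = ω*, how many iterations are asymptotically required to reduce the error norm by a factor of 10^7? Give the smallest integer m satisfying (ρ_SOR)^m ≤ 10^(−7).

m = 46

ρ_J = max_k |cos(kπ/18)| = cos(π/18) = 0.9848078
√(1 − cos²(π/18)) = sin(π/18) ≈ 0.1736482.
So ω* = 2/1.1736482 = 1.7040882 (Young).
Hence ρ(B_{ω*}) = 1.7040882 − 1 = 0.7040882.
m ≥ 7·ln10 / (−ln 0.7040882) = 45.940; smallest integer m = 46.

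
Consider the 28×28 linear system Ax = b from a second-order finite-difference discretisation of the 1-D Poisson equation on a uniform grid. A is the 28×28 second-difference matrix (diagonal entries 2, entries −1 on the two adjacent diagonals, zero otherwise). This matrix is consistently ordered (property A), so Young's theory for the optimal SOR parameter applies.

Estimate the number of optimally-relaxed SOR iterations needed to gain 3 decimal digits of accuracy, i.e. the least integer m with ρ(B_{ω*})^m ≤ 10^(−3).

m = 32

spectrum of D⁻¹(L+U) = {cos(kπ/29) : 1≤k≤28}; ρ_J = cos(π/29) = 0.9941380.
1 − cos²(π/29) = sin²(π/29) ⇒ √(1−ρ_J²) = sin(π/29) = 0.1081190.
Young: ω* = 2/(1+√(1−ρ_J²)) = 2/(1+0.1081190) = 2/1.1081190 = 1.8048603.
ρ_SOR = ω* − 1 ≈ 0.8048603.
ρ_SOR^m ≤ 10^(−3) ⇔ m ≥ 3·ln10/(−ln 0.8048603) = 6.90776/0.217087 = 31.820; m = ⌈31.820⌉ = 32.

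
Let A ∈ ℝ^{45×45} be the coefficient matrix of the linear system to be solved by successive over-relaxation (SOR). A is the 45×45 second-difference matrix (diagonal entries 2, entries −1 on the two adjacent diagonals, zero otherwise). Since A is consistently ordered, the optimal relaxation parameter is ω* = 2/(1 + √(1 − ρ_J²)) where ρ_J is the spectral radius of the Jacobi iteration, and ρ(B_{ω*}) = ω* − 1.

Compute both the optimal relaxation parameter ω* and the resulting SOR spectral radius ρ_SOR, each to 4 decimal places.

[ρ_J] n=45: ρ(B_J) = cos(π/(n+1)) = cos(π/46) = 0.9977.
root = sin(π/46) = 0.06824  (since 1−cos² = sin²).
ω* = 2/(1 + 0.06824) = 2/1.06824 = 1.8722.
ρ_SOR = ω* − 1 ≈ 0.8722.

ω* = 1.8722, ρ_SOR = 0.8722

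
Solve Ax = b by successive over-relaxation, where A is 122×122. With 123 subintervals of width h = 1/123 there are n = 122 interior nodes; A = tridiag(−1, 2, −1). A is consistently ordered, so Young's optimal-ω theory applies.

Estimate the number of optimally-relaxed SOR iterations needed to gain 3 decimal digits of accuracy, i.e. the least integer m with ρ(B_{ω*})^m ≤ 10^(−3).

m = 136

With n=122, ρ(Jacobi) = cos(π/123) = 0.9996738.
√(1 − cos²(π/123)) = sin(π/123) ≈ 0.0255386.
[ω*] 2 ÷ (1 + 0.0255386) = 2 ÷ 1.0255386 = 1.9501948.
[ρ_SOR] ω* − 1 = 0.9501948.
ρ_SOR^m ≤ 10^(−3) ⇔ m ≥ 3·ln10/(−ln 0.9501948) = 6.90776/0.0510883 = 135.212; m = ⌈135.212⌉ = 136.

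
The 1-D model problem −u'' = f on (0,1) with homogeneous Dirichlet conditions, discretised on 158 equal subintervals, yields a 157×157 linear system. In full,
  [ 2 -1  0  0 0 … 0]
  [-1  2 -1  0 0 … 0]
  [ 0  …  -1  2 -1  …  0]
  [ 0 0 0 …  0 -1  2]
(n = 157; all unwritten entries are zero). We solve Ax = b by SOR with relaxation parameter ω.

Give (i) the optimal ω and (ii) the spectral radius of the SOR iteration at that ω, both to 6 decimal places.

n=157: λ(B_J) = 1 − λ(A)/2 = cos(kπ/158); k=1 gives ρ_J = 0.999802.
√(1−ρ_J²) simplifies to sin(π/158) = 0.0198822.
So ω* = 2/1.0198822 = 1.961011 (Young).
ρ(B_{ω*}) = ω*−1 = 0.961011

ω* = 1.961011, ρ_SOR = 0.961011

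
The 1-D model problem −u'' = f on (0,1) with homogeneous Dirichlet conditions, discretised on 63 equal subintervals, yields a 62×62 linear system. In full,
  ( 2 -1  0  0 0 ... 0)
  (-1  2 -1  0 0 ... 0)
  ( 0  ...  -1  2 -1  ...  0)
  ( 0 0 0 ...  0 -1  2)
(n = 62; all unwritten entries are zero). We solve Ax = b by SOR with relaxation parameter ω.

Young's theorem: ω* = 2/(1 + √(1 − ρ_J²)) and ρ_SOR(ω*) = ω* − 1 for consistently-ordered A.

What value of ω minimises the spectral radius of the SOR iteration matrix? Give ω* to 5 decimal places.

ρ_J = max_k |cos(kπ/63)| = cos(π/63) = 0.99876
√(1 − cos²(π/63)) = sin(π/63) ≈ 0.049846.
Then 2/(1+√(1−ρ_J²)) = 2/(1+0.049846); ω* = 2/1.049846 = 1.90504.
and ρ(B_{ω*}) = 1.90504 − 1 = 0.90504.

ω* = 1.90504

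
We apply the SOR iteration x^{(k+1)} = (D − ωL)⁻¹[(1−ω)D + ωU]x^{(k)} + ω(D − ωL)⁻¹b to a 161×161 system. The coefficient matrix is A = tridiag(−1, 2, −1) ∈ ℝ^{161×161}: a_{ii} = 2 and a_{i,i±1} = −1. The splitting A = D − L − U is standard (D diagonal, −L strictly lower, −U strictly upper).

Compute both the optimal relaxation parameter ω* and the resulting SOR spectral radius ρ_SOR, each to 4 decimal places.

B_J for the 161×161 system has eigenvalues cos(kπ/162); ρ_J = cos(π/162) = 0.9998.
√(1−ρ_J²) = |sin(π/162)| = 0.01939
Young: ω* = 2/(1+√(1−ρ_J²)) = 2/(1+0.01939) = 2/1.01939 = 1.9620.
and ρ(B_{ω*}) = 1.9620 − 1 = 0.9620.

ω* = 1.9620, ρ_SOR = 0.9620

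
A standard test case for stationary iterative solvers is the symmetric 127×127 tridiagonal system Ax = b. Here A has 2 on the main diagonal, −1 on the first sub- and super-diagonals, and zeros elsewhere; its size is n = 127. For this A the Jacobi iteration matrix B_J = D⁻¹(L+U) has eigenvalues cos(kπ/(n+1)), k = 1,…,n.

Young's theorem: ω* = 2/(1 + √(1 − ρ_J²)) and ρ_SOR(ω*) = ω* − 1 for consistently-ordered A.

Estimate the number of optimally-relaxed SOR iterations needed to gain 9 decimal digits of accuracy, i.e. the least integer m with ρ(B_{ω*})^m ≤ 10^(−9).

m = 423

spectrum of D⁻¹(L+U) = {cos(kπ/128) : 1≤k≤127}; ρ_J = cos(π/128) = 0.9996988.
√(1−ρ_J²) simplifies to sin(π/128) = 0.0245412.
ω* = 2 / (1 + 0.0245412) = 2 / 1.0245412 ≈ 1.9520933.
and ρ(B_{ω*}) = 1.9520933 − 1 = 0.9520933.
ρ_SOR^m ≤ 10^(−9) ⇔ m ≥ 9·ln10/(−ln 0.9520933) = 20.7233/0.0490922 = 422.130; m = ⌈422.130⌉ = 423.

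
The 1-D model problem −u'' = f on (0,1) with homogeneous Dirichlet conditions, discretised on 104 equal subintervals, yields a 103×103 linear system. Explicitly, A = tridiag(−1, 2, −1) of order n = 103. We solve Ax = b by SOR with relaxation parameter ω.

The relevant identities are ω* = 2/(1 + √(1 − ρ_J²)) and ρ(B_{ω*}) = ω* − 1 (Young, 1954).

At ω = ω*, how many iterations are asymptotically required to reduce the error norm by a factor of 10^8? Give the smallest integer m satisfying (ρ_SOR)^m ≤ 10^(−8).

m = 305

[ρ_J] n=103: ρ(B_J) = cos(π/(n+1)) = cos(π/104) = 0.9995438.
√(1 − cos²(π/104)) = sin(π/104) ≈ 0.0302030.
ω* = 2 / (1 + 0.0302030) = 2 / 1.0302030 ≈ 1.9413650.
At ω = 1.9413650 every |λ(B_ω)| = ω−1, so ρ_SOR = 0.9413650.
Need (0.9413650)^m ≤ 10^(−8): m ≥ 8·ln10/|ln 0.9413650| = 18.4207/0.0604243 = 304.856 ⇒ m = 305.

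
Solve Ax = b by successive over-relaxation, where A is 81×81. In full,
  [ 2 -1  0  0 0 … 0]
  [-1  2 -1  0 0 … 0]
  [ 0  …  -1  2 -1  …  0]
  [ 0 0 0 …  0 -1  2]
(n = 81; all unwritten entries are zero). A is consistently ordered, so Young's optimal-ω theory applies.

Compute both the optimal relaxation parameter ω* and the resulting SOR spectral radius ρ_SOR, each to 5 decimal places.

B_J for the 81×81 system has eigenvalues cos(kπ/82); ρ_J = cos(π/82) = 0.99927.
√(1 − cos²(π/82)) = sin(π/82) ≈ 0.038303.
ω* = 2/(1 + 0.038303) = 2/1.038303 = 1.92622.
ρ(B_{ω*}) = ω*−1 = 0.92622

ω* = 1.92622, ρ_SOR = 0.92622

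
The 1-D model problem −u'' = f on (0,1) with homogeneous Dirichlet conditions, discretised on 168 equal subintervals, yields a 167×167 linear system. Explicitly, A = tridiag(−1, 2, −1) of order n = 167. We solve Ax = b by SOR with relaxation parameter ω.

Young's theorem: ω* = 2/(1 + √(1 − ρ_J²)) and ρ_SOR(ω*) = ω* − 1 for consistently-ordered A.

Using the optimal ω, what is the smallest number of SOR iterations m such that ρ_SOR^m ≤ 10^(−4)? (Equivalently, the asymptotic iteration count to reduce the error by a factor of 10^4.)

With n=167, ρ(Jacobi) = cos(π/168) = 0.9998252.
√(1−ρ_J²) simplifies to sin(π/168) = 0.0186989.
Young: ω* = 2/(1+√(1−ρ_J²)) = 2/(1+0.0186989) = 2/1.0186989 = 1.9632887.
and ρ(B_{ω*}) = 1.9632887 − 1 = 0.9632887.
ρ_SOR^m ≤ 10^(−4) ⇔ m ≥ 4·ln10/(−ln 0.9632887) = 9.21034/0.0374021 = 246.252; m = ⌈246.252⌉ = 247.

m = 247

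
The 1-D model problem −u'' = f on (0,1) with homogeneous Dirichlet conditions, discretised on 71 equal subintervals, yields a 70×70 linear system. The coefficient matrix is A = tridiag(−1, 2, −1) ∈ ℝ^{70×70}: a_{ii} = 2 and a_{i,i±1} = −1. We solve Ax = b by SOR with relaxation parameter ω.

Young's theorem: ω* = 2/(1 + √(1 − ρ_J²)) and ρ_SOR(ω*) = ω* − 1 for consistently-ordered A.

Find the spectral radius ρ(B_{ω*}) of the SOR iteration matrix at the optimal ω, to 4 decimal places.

spectrum of D⁻¹(L+U) = {cos(kπ/71) : 1≤k≤70}; ρ_J = cos(π/71) = 0.9990.
1 − cos²(π/71) = sin²(π/71) ⇒ √(1−ρ_J²) = sin(π/71) = 0.04423.
ω* = 2/(1+0.04423) = 1.9153
[ρ_SOR] ω* − 1 = 0.9153.

ρ_SOR = 0.9153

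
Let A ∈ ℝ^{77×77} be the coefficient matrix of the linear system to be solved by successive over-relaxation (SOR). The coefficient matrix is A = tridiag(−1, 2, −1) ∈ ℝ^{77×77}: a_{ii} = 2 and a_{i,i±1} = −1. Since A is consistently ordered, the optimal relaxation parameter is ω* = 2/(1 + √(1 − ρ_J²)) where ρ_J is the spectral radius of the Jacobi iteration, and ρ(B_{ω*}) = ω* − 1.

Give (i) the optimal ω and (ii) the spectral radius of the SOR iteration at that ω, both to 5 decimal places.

ω* = 1.92259, ρ_SOR = 0.92259

With n=77, ρ(Jacobi) = cos(π/78) = 0.99919.
root = sin(π/78) = 0.040266  (since 1−cos² = sin²).
[ω*] 2 ÷ (1 + 0.040266) = 2 ÷ 1.040266 = 1.92259.
At ω = 1.92259 every |λ(B_ω)| = ω−1, so ρ_SOR = 0.92259.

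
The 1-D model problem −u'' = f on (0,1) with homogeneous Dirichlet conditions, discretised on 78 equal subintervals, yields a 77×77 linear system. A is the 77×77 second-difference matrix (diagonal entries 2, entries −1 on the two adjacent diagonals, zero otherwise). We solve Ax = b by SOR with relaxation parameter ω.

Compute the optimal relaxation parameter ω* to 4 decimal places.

½·tridiag(1,0,1) at n=77: λ_k = cos(kπ/78); max |λ| at k=1 ⇒ ρ_J = cos(π/78) ≈ 0.9992.
√(1−ρ_J²) = |sin(π/78)| = 0.04027
ω* = 2/(1+0.04027) = 1.9226
and ρ(B_{ω*}) = 1.9226 − 1 = 0.9226.

ω* = 1.9226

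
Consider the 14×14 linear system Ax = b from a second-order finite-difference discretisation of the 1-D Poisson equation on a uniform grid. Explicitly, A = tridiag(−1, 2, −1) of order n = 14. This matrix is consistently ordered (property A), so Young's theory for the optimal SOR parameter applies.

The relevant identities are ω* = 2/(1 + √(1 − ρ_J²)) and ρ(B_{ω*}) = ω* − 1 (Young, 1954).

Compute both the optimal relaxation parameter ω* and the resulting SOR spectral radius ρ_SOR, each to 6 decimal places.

½·tridiag(1,0,1) at n=14: λ_k = cos(kπ/15); max |λ| at k=1 ⇒ ρ_J = cos(π/15) ≈ 0.978148.
root = sin(π/15) = 0.2079117  (since 1−cos² = sin²).
Young: ω* = 2/(1+√(1−ρ_J²)) = 2/(1+0.2079117) = 2/1.2079117 = 1.655750.
[ρ_SOR] ω* − 1 = 0.655750.

ω* = 1.655750, ρ_SOR = 0.655750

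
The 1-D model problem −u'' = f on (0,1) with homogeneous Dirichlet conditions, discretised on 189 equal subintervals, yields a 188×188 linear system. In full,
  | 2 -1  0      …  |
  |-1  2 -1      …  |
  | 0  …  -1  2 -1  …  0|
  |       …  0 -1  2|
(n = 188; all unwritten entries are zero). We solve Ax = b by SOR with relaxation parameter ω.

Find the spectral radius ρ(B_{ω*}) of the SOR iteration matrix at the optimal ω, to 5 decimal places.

[ρ_J] n=188: ρ(B_J) = cos(π/(n+1)) = cos(π/189) = 0.99986.
√(1−ρ_J²) simplifies to sin(π/189) = 0.016621.
Then 2/(1+√(1−ρ_J²)) = 2/(1+0.016621); ω* = 2/1.016621 = 1.96730.
and ρ(B_{ω*}) = 1.96730 − 1 = 0.96730.

ρ_SOR = 0.96730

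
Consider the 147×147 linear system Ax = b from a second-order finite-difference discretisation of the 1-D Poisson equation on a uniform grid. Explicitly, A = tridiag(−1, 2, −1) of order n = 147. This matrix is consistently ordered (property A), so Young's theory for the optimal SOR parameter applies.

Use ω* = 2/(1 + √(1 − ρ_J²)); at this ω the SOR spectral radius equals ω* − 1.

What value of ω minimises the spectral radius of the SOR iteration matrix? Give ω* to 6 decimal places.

ω* = 1.958432

[ρ_J] n=147: ρ(B_J) = cos(π/(n+1)) = cos(π/148) = 0.999775.
√(1−ρ_J²) = |sin(π/148)| = 0.0212254
ω* = 2/(1+0.0212254) = 1.958432
[ρ_SOR] ω* − 1 = 0.958432.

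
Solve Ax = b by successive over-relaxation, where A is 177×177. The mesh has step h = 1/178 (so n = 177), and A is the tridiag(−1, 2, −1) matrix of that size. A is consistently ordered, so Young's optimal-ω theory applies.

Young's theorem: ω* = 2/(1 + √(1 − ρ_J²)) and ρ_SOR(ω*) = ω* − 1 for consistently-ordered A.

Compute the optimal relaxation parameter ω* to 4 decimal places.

With n=177, ρ(Jacobi) = cos(π/178) = 0.9998.
1 − cos²(π/178) = sin²(π/178) ⇒ √(1−ρ_J²) = sin(π/178) = 0.01765.
ω* = 2 / (1 + 0.01765) = 2 / 1.01765 ≈ 1.9653.
ρ_SOR = ω* − 1 = 1.9653 − 1 = 0.9653.

ω* = 1.9653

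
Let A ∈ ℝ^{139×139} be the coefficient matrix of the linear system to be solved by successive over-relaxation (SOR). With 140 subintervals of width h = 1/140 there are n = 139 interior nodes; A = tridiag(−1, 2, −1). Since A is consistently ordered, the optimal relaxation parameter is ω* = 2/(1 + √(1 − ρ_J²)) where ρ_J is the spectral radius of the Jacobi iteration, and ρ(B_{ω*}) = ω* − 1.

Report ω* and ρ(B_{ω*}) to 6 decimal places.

B_J for the 139×139 system has eigenvalues cos(kπ/140); ρ_J = cos(π/140) = 0.999748.
√(1 − cos²(π/140)) = sin(π/140) ≈ 0.0224381.
So ω* = 2/1.0224381 = 1.956109 (Young).
ρ_SOR = ω* − 1 ≈ 0.956109.

ω* = 1.956109, ρ_SOR = 0.956109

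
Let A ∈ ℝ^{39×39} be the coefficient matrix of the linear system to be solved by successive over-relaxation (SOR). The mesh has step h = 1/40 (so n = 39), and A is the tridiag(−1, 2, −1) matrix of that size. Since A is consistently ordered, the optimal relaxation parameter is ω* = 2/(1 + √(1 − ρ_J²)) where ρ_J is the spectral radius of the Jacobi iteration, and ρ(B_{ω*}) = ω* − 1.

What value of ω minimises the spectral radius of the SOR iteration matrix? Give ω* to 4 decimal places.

ω* = 1.8545

With n=39, ρ(Jacobi) = cos(π/40) = 0.9969.
1 − cos²(π/40) = sin²(π/40) ⇒ √(1−ρ_J²) = sin(π/40) = 0.07846.
[ω*] 2 ÷ (1 + 0.07846) = 2 ÷ 1.07846 = 1.8545.
ρ_SOR = ω* − 1 = 1.8545 − 1 = 0.8545.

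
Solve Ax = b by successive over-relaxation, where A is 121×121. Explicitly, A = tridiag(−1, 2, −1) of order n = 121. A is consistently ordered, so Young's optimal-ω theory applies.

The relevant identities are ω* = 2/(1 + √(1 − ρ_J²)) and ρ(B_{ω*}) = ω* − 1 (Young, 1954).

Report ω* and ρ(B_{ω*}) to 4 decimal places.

spectrum of D⁻¹(L+U) = {cos(kπ/122) : 1≤k≤121}; ρ_J = cos(π/122) = 0.9997.
root = sin(π/122) = 0.02575  (since 1−cos² = sin²).
Young: ω* = 2/(1+√(1−ρ_J²)) = 2/(1+0.02575) = 2/1.02575 = 1.9498.
ρ_SOR = ω* − 1 ≈ 0.9498.

ω* = 1.9498, ρ_SOR = 0.9498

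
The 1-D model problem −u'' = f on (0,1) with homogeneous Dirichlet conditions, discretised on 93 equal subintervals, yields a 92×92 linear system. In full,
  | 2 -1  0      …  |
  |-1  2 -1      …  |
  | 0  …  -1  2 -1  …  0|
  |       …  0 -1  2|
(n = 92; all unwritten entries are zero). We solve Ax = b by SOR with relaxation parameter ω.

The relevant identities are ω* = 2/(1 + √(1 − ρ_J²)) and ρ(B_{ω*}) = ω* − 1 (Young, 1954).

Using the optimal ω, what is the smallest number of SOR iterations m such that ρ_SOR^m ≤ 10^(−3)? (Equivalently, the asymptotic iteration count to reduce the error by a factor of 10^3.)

m = 103

n=92: λ(B_J) = 1 − λ(A)/2 = cos(kπ/93); k=1 gives ρ_J = 0.9994295.
root = sin(π/93) = 0.0337741  (since 1−cos² = sin²).
So ω* = 2/1.0337741 = 1.9346586 (Young).
and ρ(B_{ω*}) = 1.9346586 − 1 = 0.9346586.
(0.9346586)^m ≤ 10^{−3}  ⇒  m·ln(0.9346586) ≤ −3·ln10  ⇒  m ≥ 102.225  ⇒  m = 103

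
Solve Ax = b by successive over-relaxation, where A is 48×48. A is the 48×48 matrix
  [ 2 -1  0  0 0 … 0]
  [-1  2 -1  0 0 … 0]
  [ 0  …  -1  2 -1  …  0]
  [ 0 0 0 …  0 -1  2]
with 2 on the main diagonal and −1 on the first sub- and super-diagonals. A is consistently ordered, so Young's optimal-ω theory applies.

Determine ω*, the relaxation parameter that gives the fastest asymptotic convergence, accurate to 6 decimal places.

ω* = 1.879575

With n=48, ρ(Jacobi) = cos(π/49) = 0.997945.
√(1 − cos²(π/49)) = sin(π/49) ≈ 0.0640702.
ω* = 2/(1 + 0.0640702) = 2/1.0640702 = 1.879575.
and ρ(B_{ω*}) = 1.879575 − 1 = 0.879575.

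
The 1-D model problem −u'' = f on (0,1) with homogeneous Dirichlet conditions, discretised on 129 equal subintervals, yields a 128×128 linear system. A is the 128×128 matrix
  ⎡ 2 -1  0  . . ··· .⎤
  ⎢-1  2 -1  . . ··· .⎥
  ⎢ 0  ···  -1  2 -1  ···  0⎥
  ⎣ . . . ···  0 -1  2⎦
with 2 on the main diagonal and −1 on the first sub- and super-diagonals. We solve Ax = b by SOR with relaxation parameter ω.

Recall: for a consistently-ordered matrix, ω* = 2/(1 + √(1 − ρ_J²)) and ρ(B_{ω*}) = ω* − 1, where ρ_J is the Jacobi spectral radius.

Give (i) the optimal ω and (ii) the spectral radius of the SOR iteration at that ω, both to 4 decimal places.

ω* = 1.9525, ρ_SOR = 0.9525

[ρ_J] n=128: ρ(B_J) = cos(π/(n+1)) = cos(π/129) = 0.9997.
√(1−ρ_J²) = |sin(π/129)| = 0.02435
Young: ω* = 2/(1+√(1−ρ_J²)) = 2/(1+0.02435) = 2/1.02435 = 1.9525.
[ρ_SOR] ω* − 1 = 0.9525.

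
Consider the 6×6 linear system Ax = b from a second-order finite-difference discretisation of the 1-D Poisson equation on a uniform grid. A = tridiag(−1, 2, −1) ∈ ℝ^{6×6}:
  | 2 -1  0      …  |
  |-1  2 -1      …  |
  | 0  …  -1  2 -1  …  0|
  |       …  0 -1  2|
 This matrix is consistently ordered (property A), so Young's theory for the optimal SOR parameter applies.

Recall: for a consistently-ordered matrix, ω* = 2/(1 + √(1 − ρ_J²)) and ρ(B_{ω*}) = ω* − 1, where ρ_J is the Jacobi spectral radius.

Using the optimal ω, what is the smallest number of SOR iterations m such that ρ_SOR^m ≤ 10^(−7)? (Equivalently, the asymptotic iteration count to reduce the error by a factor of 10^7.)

m = 18

spectrum of D⁻¹(L+U) = {cos(kπ/7) : 1≤k≤6}; ρ_J = cos(π/7) = 0.9009689.
√(1−ρ_J²) simplifies to sin(π/7) = 0.4338837.
ω* = 2/(1 + 0.4338837) = 2/1.4338837 = 1.3948133.
At ω = 1.3948133 every |λ(B_ω)| = ω−1, so ρ_SOR = 0.3948133.
ρ_SOR^m ≤ 10^(−7) ⇔ m ≥ 7·ln10/(−ln 0.3948133) = 16.1181/0.929342 = 17.344; m = ⌈17.344⌉ = 18.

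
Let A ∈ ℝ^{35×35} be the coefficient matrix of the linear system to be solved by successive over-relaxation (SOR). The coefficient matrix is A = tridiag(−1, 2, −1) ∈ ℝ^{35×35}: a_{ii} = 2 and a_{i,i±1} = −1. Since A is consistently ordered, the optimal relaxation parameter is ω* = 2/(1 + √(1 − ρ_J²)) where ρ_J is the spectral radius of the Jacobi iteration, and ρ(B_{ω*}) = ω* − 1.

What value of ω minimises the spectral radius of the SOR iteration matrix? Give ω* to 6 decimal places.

ω* = 1.839663

[ρ_J] n=35: ρ(B_J) = cos(π/(n+1)) = cos(π/36) = 0.996195.
√(1 − cos²(π/36)) = sin(π/36) ≈ 0.0871557.
So ω* = 2/1.0871557 = 1.839663 (Young).
At ω = 1.839663 every |λ(B_ω)| = ω−1, so ρ_SOR = 0.839663.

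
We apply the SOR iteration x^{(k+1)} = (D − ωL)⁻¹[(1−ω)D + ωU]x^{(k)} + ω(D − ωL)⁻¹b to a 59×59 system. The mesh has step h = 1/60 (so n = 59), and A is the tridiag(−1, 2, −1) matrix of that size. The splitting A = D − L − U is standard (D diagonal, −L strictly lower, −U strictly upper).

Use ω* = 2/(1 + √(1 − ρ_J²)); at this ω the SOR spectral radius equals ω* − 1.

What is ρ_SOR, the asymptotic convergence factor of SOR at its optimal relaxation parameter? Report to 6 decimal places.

n=59: λ(B_J) = 1 − λ(A)/2 = cos(kπ/60); k=1 gives ρ_J = 0.998630.
root = sin(π/60) = 0.0523360  (since 1−cos² = sin²).
ω* = 2/(1+0.0523360) = 1.900534
and ρ(B_{ω*}) = 1.900534 − 1 = 0.900534.

ρ_SOR = 0.900534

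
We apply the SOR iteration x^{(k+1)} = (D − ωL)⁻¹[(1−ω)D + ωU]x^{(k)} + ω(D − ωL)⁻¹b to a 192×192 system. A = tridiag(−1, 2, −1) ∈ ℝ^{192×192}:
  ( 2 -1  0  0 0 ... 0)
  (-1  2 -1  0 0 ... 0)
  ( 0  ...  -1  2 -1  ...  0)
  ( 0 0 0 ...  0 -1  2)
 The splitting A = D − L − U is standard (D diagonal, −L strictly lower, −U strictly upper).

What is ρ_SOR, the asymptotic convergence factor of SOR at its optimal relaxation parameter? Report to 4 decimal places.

spectrum of D⁻¹(L+U) = {cos(kπ/193) : 1≤k≤192}; ρ_J = cos(π/193) = 0.9999.
√(1 − cos²(π/193)) = sin(π/193) ≈ 0.01628.
ω* = 2 / (1 + 0.01628) = 2 / 1.01628 ≈ 1.9680.
ρ(B_{ω*}) = ω*−1 = 0.9680

ρ_SOR = 0.9680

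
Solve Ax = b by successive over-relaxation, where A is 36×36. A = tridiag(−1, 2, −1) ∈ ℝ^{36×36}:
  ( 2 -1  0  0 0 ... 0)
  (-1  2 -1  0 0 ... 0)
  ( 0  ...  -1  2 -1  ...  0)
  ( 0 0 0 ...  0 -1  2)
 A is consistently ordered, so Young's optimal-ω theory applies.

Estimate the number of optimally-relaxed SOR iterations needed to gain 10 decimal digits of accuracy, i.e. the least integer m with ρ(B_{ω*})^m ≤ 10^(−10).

ρ_J = max_k |cos(kπ/37)| = cos(π/37) = 0.9963975
√(1−ρ_J²) simplifies to sin(π/37) = 0.0848059.
[ω*] 2 ÷ (1 + 0.0848059) = 2 ÷ 1.0848059 = 1.8436478.
[ρ_SOR] ω* − 1 = 0.8436478.
Need (0.8436478)^m ≤ 10^(−10): m ≥ 10·ln10/|ln 0.8436478| = 23.0259/0.17002 = 135.431 ⇒ m = 136.

m = 136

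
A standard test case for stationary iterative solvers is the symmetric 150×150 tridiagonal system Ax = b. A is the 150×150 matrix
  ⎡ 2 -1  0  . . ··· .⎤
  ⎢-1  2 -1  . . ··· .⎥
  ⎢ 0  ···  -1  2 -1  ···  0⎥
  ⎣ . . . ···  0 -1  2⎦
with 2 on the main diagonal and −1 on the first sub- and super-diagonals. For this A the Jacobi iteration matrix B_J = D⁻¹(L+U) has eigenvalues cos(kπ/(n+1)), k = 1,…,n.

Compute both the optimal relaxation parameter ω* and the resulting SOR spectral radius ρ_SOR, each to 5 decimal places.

½·tridiag(1,0,1) at n=150: λ_k = cos(kπ/151); max |λ| at k=1 ⇒ ρ_J = cos(π/151) ≈ 0.99978.
1 − cos²(π/151) = sin²(π/151) ⇒ √(1−ρ_J²) = sin(π/151) = 0.020804.
Young: ω* = 2/(1+√(1−ρ_J²)) = 2/(1+0.020804) = 2/1.020804 = 1.95924.
and ρ(B_{ω*}) = 1.95924 − 1 = 0.95924.

ω* = 1.95924, ρ_SOR = 0.95924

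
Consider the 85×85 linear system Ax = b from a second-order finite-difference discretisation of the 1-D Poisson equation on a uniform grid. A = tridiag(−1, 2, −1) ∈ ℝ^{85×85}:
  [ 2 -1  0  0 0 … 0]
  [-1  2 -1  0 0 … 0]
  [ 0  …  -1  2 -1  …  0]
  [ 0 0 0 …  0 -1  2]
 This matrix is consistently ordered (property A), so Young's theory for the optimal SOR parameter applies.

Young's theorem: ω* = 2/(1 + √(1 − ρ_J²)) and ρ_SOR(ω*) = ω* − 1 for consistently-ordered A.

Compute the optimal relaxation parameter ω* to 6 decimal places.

spectrum of D⁻¹(L+U) = {cos(kπ/86) : 1≤k≤85}; ρ_J = cos(π/86) = 0.999333.
√(1−ρ_J²) simplifies to sin(π/86) = 0.0365220.
Young: ω* = 2/(1+√(1−ρ_J²)) = 2/(1+0.0365220) = 2/1.0365220 = 1.929530.
[ρ_SOR] ω* − 1 = 0.929530.

ω* = 1.929530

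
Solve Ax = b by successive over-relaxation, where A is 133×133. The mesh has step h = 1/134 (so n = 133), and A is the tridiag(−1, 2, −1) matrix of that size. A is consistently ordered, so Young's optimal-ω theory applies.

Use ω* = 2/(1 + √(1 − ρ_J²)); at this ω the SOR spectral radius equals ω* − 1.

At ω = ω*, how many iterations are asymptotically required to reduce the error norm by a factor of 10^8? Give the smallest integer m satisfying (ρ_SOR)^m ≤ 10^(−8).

B_J for the 133×133 system has eigenvalues cos(kπ/134); ρ_J = cos(π/134) = 0.9997252.
√(1−ρ_J²) simplifies to sin(π/134) = 0.0234426.
Then 2/(1+√(1−ρ_J²)) = 2/(1+0.0234426); ω* = 2/1.0234426 = 1.9541887.
ρ_SOR = ω* − 1 = 1.9541887 − 1 = 0.9541887.
Need (0.9541887)^m ≤ 10^(−8): m ≥ 8·ln10/|ln 0.9541887| = 18.4207/0.0468938 = 392.817 ⇒ m = 393.

m = 393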